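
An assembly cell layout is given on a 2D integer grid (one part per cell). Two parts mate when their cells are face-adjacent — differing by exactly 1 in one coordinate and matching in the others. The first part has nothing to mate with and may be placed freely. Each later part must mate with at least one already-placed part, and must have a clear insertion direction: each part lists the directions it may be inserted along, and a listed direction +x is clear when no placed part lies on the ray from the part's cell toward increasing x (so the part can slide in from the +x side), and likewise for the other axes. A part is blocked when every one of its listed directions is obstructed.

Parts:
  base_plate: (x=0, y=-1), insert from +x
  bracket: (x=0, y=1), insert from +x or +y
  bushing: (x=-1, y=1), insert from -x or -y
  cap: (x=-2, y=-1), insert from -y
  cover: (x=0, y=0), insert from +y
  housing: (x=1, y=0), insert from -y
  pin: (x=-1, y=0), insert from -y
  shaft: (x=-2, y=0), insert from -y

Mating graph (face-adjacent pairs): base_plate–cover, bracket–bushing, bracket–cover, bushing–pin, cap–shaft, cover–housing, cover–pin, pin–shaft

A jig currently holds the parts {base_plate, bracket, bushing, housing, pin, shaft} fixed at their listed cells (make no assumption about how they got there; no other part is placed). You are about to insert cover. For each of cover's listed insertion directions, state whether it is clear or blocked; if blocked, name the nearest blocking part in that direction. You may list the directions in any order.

+y: blocked by bracket

+y: nearest on ray is bracket@(0, 1) ⇒ blocked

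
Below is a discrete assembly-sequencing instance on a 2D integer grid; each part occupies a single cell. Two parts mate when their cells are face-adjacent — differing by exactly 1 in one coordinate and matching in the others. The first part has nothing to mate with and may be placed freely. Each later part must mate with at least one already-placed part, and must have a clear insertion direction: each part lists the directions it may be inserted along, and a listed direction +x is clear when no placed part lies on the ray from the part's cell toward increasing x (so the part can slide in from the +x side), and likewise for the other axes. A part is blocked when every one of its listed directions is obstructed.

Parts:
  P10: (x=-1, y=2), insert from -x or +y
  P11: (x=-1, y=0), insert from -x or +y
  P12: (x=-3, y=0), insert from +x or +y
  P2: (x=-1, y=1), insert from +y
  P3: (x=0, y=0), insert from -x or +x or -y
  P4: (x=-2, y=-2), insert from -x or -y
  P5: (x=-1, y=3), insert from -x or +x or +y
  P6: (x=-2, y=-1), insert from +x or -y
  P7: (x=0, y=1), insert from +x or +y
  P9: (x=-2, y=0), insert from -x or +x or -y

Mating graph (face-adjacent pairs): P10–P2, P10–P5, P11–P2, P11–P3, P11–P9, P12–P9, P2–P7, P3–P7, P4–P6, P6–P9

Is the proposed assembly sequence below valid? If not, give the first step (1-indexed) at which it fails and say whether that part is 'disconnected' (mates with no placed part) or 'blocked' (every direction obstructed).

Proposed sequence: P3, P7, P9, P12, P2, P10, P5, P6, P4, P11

Invalid at step 3 (disconnected)

1. P3@(0, 0) [-x clear] — {P3}
2. P7@(0, 1) [+x clear] — {P3, P7}
3. P9@(-2, 0) — no placed neighbour ⇒ disconnected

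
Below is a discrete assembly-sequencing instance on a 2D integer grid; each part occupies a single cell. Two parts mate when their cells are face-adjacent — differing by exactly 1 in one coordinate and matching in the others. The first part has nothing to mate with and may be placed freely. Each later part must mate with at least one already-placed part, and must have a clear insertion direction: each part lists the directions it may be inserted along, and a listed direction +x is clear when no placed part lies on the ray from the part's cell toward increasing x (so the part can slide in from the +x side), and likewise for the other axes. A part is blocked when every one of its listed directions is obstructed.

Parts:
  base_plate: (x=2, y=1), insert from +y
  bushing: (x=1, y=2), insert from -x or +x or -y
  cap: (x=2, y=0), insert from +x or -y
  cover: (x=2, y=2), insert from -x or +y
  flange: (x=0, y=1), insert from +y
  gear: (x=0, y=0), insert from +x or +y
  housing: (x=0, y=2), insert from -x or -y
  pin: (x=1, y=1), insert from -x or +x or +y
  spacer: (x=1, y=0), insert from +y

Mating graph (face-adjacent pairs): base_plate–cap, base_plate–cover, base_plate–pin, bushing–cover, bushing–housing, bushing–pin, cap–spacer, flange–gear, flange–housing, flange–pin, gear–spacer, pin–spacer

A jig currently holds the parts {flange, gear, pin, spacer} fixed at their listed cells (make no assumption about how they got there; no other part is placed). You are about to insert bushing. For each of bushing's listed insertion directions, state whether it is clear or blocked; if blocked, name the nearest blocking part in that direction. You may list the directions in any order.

+x: clear; -x: clear; -y: blocked by pin

-x: ray from bushing(1, 2) has no placed part ⇒ clear
+x: ray from bushing(1, 2) has no placed part ⇒ clear
-y: nearest on ray is pin@(1, 1) ⇒ blocked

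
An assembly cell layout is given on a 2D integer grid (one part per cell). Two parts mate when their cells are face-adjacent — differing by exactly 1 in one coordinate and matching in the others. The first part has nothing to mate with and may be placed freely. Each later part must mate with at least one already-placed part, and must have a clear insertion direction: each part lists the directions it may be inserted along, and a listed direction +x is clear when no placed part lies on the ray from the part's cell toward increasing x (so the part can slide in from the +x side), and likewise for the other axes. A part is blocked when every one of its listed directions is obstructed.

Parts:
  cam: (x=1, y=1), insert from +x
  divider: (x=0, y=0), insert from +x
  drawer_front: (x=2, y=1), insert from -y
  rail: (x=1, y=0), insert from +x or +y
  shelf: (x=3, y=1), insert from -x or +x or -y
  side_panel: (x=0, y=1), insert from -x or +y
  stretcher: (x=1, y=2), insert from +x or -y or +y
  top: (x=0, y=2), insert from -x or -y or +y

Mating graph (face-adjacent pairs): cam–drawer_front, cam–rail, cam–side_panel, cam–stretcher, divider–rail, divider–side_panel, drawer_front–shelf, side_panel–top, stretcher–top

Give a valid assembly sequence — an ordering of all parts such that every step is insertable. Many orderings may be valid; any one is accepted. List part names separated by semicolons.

top; stretcher; cam; drawer_front; side_panel; divider; rail; shelf

1. top@(0, 2) [-x clear] — {top}
2. stretcher@(1, 2) [+x clear] — {stretcher, top}
3. cam@(1, 1) [+x clear] — {cam, stretcher, top}
4. drawer_front@(2, 1) [-y clear] — {cam, drawer_front, stretcher, top}
5. side_panel@(0, 1) [-x clear] — {cam, drawer_front, side_panel, stretcher, top}
6. divider@(0, 0) [+x clear] — {cam, divider, drawer_front, side_panel, stretcher, top}
7. rail@(1, 0) [+x clear] — {cam, divider, drawer_front, rail, side_panel, stretcher, top}
8. shelf@(3, 1) [+x clear] — {cam, divider, drawer_front, rail, shelf, side_panel, stretcher, top}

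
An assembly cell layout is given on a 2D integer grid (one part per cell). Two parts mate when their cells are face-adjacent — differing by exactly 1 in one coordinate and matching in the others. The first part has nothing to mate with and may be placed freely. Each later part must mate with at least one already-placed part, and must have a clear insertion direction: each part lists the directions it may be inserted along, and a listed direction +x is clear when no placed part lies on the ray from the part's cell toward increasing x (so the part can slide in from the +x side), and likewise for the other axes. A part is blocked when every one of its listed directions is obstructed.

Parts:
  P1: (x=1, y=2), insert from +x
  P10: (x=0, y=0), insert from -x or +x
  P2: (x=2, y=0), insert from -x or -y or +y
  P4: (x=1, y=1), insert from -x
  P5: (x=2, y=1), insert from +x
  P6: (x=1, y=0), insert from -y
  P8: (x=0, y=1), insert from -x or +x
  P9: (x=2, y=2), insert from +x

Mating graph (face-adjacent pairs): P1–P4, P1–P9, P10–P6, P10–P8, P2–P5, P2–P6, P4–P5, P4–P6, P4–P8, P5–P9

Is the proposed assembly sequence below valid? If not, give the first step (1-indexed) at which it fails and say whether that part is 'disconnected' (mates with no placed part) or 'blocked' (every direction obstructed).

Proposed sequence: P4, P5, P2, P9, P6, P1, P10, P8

1. P4@(1, 1) [-x clear] — {P4}
2. P5@(2, 1) [+x clear] — {P4, P5}
3. P2@(2, 0) [-x clear] — {P2, P4, P5}
4. P9@(2, 2) [+x clear] — {P2, P4, P5, P9}
5. P6@(1, 0) [-y clear] — {P2, P4, P5, P6, P9}
6. P1@(1, 2) — +x all obstructed ⇒ blocked

Invalid at step 6 (blocked)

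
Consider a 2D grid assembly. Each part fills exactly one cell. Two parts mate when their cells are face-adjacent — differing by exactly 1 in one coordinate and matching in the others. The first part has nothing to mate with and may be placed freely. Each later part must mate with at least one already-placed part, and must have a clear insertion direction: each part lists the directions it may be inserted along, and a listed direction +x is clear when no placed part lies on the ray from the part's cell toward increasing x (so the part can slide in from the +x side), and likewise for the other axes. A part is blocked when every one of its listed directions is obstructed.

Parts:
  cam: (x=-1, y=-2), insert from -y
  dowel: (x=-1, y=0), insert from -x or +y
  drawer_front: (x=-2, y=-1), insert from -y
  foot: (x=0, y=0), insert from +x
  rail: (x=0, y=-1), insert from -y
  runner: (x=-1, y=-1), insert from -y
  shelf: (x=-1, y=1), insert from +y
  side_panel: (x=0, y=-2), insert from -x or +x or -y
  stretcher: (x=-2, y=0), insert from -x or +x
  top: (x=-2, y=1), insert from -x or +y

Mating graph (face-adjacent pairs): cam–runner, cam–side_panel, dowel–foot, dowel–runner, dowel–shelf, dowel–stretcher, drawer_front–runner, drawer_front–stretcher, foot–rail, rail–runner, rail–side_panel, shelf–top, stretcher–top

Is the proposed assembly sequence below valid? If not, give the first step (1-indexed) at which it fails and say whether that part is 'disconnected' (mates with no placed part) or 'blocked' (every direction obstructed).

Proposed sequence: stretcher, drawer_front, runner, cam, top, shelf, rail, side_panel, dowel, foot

1. stretcher@(-2, 0) [-x clear] — {stretcher}
2. drawer_front@(-2, -1) [-y clear] — {drawer_front, stretcher}
3. runner@(-1, -1) [-y clear] — {drawer_front, runner, stretcher}
4. cam@(-1, -2) [-y clear] — {cam, drawer_front, runner, stretcher}
5. top@(-2, 1) [-x clear] — {cam, drawer_front, runner, stretcher, top}
6. shelf@(-1, 1) [+y clear] — {cam, drawer_front, runner, shelf, stretcher, top}
7. rail@(0, -1) [-y clear] — {cam, drawer_front, rail, runner, shelf, stretcher, top}
8. side_panel@(0, -2) [+x clear] — {cam, drawer_front, rail, runner, shelf, side_panel, stretcher, top}
9. dowel@(-1, 0) — -x/+y all obstructed ⇒ blocked

Invalid at step 9 (blocked)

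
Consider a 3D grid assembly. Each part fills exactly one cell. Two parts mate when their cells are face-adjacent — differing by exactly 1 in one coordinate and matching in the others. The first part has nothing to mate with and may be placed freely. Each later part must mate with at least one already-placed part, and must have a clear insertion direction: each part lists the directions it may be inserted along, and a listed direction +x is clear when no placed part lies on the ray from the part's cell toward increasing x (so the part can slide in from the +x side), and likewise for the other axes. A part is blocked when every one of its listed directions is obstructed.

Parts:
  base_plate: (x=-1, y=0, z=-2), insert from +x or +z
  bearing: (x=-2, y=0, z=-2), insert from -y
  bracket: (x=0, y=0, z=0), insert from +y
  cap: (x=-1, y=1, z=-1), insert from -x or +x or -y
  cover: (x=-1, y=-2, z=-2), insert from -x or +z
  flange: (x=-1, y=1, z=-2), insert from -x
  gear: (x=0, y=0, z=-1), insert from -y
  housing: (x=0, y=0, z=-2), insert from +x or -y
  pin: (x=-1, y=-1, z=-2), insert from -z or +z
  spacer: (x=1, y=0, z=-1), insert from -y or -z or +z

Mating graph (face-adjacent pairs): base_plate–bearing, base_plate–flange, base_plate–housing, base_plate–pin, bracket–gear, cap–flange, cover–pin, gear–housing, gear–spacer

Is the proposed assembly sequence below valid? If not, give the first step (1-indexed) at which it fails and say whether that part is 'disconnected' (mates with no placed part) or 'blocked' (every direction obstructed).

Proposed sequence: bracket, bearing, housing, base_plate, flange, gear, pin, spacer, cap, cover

1. bracket@(0, 0, 0) [+y clear] — {bracket}
2. bearing@(-2, 0, -2) — no placed neighbour ⇒ disconnected

Invalid at step 2 (disconnected)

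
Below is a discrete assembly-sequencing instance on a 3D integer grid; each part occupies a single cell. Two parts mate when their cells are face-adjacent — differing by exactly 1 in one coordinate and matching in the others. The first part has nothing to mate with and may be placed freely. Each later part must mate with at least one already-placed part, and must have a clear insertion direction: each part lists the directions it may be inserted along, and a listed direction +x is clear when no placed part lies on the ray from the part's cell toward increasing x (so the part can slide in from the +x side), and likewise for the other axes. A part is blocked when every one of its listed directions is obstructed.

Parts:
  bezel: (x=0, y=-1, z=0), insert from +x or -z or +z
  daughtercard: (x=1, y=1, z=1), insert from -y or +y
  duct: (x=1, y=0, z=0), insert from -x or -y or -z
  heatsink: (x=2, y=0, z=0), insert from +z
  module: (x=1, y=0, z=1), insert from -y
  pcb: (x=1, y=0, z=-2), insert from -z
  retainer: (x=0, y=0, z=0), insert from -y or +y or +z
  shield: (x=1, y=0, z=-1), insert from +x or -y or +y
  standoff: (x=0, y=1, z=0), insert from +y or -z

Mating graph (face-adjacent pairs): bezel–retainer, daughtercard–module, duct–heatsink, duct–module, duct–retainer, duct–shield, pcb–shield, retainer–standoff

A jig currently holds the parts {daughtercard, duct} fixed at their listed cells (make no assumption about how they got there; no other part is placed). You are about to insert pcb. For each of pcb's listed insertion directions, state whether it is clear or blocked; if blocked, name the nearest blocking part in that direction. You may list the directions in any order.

-z: clear

-z: ray from pcb(1, 0, -2) has no placed part ⇒ clear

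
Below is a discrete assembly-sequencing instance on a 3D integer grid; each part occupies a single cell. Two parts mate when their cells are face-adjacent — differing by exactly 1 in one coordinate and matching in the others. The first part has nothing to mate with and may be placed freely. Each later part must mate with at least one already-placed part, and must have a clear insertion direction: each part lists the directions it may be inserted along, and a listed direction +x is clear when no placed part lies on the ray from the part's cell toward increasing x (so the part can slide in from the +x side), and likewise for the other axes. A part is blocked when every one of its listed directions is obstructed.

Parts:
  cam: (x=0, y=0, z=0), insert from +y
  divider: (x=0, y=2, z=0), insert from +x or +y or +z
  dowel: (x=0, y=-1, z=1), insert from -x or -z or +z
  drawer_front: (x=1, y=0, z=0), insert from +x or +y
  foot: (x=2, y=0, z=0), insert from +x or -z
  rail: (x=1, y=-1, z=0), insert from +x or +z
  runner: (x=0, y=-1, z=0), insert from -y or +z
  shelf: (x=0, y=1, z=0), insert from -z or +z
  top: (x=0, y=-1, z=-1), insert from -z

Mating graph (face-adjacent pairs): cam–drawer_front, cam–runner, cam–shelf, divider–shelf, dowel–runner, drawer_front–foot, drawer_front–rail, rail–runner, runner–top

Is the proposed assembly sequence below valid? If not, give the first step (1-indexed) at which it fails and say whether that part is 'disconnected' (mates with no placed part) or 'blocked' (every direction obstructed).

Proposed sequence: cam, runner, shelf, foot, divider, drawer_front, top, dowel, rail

1. cam@(0, 0, 0) [+y clear] — {cam}
2. runner@(0, -1, 0) [-y clear] — {cam, runner}
3. shelf@(0, 1, 0) [-z clear] — {cam, runner, shelf}
4. foot@(2, 0, 0) — no placed neighbour ⇒ disconnected

Invalid at step 4 (disconnected)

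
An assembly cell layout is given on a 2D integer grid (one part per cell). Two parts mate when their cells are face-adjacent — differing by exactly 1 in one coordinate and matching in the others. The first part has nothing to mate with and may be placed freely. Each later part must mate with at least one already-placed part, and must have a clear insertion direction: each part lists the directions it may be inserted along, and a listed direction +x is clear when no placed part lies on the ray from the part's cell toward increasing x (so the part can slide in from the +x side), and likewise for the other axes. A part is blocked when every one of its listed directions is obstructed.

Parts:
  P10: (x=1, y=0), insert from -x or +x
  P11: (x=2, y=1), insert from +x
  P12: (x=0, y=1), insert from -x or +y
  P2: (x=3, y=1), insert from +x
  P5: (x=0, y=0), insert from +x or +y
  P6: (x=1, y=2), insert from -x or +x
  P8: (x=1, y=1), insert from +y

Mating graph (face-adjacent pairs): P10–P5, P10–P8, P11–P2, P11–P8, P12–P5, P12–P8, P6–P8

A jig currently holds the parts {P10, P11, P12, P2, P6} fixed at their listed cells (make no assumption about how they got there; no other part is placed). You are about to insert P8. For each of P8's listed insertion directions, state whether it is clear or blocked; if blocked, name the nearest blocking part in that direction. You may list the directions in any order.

+y: nearest on ray is P6@(1, 2) ⇒ blocked

+y: blocked by P6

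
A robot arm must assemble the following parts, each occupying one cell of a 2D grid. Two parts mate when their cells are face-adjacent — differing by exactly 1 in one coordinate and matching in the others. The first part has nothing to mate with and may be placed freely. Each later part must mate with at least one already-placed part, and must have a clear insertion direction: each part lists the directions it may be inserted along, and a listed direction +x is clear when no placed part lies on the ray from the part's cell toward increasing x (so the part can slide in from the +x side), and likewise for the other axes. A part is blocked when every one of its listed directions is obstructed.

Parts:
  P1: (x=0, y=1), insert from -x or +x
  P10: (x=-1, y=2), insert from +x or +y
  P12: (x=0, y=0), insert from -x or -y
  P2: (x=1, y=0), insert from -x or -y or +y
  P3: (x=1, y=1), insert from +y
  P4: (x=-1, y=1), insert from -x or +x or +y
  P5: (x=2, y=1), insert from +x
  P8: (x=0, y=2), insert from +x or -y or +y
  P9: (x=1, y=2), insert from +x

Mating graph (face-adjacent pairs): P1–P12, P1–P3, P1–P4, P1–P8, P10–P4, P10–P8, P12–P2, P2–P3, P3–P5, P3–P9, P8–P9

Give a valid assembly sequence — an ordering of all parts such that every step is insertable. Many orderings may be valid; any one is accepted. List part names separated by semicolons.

1. P10@(-1, 2) [+x clear] — {P10}
2. P8@(0, 2) [+x clear] — {P10, P8}
3. P4@(-1, 1) [-x clear] — {P10, P4, P8}
4. P1@(0, 1) [+x clear] — {P1, P10, P4, P8}
5. P3@(1, 1) [+y clear] — {P1, P10, P3, P4, P8}
6. P9@(1, 2) [+x clear] — {P1, P10, P3, P4, P8, P9}
7. P2@(1, 0) [-x clear] — {P1, P10, P2, P3, P4, P8, P9}
8. P12@(0, 0) [-x clear] — {P1, P10, P12, P2, P3, P4, P8, P9}
9. P5@(2, 1) [+x clear] — {P1, P10, P12, P2, P3, P4, P5, P8, P9}

P10; P8; P4; P1; P3; P9; P2; P12; P5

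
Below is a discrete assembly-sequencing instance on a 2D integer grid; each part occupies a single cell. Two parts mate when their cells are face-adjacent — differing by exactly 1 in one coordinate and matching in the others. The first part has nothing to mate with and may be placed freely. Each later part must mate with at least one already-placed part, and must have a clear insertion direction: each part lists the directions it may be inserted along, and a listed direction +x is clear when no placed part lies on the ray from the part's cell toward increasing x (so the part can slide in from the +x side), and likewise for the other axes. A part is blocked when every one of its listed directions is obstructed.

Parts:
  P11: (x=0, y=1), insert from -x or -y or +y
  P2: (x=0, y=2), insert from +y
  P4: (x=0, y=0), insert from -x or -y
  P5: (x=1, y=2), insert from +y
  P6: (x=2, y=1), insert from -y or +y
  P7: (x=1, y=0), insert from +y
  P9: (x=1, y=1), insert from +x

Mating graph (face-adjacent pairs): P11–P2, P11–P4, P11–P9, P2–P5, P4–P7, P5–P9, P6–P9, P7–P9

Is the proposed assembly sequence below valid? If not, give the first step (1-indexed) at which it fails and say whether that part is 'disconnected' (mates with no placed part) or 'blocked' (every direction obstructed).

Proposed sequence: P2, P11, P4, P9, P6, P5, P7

Invalid at step 7 (blocked)

1. P2@(0, 2) [+y clear] — {P2}
2. P11@(0, 1) [-x clear] — {P11, P2}
3. P4@(0, 0) [-x clear] — {P11, P2, P4}
4. P9@(1, 1) [+x clear] — {P11, P2, P4, P9}
5. P6@(2, 1) [-y clear] — {P11, P2, P4, P6, P9}
6. P5@(1, 2) [+y clear] — {P11, P2, P4, P5, P6, P9}
7. P7@(1, 0) — +y all obstructed ⇒ blocked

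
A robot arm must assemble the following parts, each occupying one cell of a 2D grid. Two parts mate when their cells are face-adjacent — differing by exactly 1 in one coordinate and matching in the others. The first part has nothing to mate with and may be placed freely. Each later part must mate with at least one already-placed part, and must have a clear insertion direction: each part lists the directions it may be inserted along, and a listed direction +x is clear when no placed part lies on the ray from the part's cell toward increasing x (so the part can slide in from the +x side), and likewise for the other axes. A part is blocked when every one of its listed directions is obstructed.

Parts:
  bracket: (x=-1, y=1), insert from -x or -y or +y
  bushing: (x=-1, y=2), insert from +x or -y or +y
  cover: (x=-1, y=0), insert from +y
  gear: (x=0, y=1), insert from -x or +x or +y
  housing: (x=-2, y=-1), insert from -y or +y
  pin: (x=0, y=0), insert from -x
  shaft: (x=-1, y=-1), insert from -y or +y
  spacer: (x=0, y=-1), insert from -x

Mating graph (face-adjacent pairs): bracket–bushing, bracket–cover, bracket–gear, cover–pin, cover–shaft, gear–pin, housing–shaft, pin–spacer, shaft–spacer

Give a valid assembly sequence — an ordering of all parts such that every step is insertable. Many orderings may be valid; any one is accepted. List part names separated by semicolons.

1. pin@(0, 0) [-x clear] — {pin}
2. gear@(0, 1) [-x clear] — {gear, pin}
3. spacer@(0, -1) [-x clear] — {gear, pin, spacer}
4. shaft@(-1, -1) [-y clear] — {gear, pin, shaft, spacer}
5. cover@(-1, 0) [+y clear] — {cover, gear, pin, shaft, spacer}
6. housing@(-2, -1) [-y clear] — {cover, gear, housing, pin, shaft, spacer}
7. bracket@(-1, 1) [-x clear] — {bracket, cover, gear, housing, pin, shaft, spacer}
8. bushing@(-1, 2) [+x clear] — {bracket, bushing, cover, gear, housing, pin, shaft, spacer}

pin; gear; spacer; shaft; cover; housing; bracket; bushing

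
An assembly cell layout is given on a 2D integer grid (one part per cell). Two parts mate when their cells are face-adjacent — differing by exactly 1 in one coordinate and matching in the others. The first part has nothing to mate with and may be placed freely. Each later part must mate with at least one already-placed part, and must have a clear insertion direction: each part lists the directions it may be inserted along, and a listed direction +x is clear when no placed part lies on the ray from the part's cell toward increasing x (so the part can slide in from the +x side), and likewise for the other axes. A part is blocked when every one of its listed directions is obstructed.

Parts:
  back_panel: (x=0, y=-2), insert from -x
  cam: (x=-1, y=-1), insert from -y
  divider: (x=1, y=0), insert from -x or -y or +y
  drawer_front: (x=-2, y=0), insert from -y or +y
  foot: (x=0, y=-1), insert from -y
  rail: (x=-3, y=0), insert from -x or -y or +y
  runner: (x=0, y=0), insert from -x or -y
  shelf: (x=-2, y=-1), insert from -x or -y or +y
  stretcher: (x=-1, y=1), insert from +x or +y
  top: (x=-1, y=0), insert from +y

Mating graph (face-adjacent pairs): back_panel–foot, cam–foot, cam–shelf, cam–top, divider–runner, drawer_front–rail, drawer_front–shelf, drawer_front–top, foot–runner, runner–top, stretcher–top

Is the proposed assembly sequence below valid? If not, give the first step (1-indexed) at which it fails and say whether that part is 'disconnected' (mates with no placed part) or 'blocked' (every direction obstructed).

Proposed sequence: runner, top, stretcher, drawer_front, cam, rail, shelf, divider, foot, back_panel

Valid

1. runner@(0, 0) [-x clear] — {runner}
2. top@(-1, 0) [+y clear] — {runner, top}
3. stretcher@(-1, 1) [+x clear] — {runner, stretcher, top}
4. drawer_front@(-2, 0) [-y clear] — {drawer_front, runner, stretcher, top}
5. cam@(-1, -1) [-y clear] — {cam, drawer_front, runner, stretcher, top}
6. rail@(-3, 0) [-x clear] — {cam, drawer_front, rail, runner, stretcher, top}
7. shelf@(-2, -1) [-x clear] — {cam, drawer_front, rail, runner, shelf, stretcher, top}
8. divider@(1, 0) [-y clear] — {cam, divider, drawer_front, rail, runner, shelf, stretcher, top}
9. foot@(0, -1) [-y clear] — {cam, divider, drawer_front, foot, rail, runner, shelf, stretcher, top}
10. back_panel@(0, -2) [-x clear] — {back_panel, cam, divider, drawer_front, foot, rail, runner, shelf, stretcher, top}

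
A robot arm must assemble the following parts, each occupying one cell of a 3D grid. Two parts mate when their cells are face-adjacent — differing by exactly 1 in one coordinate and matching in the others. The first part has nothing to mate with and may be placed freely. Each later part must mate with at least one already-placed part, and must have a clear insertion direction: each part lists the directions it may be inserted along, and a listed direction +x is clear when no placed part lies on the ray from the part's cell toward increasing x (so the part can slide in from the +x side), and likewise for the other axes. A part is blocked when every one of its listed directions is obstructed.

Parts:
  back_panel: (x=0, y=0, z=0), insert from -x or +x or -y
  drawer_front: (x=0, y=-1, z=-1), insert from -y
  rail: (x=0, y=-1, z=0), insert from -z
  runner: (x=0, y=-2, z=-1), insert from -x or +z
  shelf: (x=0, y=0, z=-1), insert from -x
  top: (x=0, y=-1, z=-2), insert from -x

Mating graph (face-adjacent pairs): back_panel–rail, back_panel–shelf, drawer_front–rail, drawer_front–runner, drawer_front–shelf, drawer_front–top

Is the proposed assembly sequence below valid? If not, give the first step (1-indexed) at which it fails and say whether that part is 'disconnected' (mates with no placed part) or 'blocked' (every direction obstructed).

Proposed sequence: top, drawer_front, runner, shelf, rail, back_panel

1. top@(0, -1, -2) [-x clear] — {top}
2. drawer_front@(0, -1, -1) [-y clear] — {drawer_front, top}
3. runner@(0, -2, -1) [-x clear] — {drawer_front, runner, top}
4. shelf@(0, 0, -1) [-x clear] — {drawer_front, runner, shelf, top}
5. rail@(0, -1, 0) — -z all obstructed ⇒ blocked

Invalid at step 5 (blocked)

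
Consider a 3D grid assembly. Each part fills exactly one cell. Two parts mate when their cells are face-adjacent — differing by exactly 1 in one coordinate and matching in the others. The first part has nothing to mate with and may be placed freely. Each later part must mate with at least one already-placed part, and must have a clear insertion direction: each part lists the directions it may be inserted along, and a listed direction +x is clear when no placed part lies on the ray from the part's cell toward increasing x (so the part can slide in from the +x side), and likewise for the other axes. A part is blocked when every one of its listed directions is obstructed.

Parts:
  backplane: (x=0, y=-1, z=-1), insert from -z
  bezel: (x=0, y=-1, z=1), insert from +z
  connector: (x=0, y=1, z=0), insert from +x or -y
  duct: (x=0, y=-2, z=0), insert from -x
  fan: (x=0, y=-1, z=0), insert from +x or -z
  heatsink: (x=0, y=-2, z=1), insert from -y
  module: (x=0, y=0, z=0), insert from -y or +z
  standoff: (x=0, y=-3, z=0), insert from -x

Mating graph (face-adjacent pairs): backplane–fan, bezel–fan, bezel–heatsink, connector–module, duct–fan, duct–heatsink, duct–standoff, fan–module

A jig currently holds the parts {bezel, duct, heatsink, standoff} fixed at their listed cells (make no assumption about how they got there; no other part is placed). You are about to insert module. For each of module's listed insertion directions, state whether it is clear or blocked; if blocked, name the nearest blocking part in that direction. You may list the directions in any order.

+z: clear; -y: blocked by duct

-y: nearest on ray is duct@(0, -2, 0) ⇒ blocked
+z: ray from module(0, 0, 0) has no placed part ⇒ clear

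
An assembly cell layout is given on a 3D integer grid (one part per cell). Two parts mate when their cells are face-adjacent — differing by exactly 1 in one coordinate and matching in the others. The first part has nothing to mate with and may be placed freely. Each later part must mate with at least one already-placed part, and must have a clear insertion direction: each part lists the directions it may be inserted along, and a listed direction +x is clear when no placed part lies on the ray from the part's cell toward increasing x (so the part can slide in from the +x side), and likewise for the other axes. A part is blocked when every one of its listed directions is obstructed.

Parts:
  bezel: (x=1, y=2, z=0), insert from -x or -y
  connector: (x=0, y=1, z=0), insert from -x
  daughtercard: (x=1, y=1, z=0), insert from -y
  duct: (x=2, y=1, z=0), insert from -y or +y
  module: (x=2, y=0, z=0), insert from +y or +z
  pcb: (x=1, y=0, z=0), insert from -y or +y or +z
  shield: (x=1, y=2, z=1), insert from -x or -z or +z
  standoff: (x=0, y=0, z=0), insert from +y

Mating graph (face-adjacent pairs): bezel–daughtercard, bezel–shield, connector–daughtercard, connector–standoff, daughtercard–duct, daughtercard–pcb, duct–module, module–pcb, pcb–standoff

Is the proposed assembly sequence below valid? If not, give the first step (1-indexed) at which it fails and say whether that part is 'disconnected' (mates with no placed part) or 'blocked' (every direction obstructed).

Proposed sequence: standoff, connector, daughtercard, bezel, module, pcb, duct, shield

Invalid at step 5 (disconnected)

1. standoff@(0, 0, 0) [+y clear] — {standoff}
2. connector@(0, 1, 0) [-x clear] — {connector, standoff}
3. daughtercard@(1, 1, 0) [-y clear] — {connector, daughtercard, standoff}
4. bezel@(1, 2, 0) [-x clear] — {bezel, connector, daughtercard, standoff}
5. module@(2, 0, 0) — no placed neighbour ⇒ disconnected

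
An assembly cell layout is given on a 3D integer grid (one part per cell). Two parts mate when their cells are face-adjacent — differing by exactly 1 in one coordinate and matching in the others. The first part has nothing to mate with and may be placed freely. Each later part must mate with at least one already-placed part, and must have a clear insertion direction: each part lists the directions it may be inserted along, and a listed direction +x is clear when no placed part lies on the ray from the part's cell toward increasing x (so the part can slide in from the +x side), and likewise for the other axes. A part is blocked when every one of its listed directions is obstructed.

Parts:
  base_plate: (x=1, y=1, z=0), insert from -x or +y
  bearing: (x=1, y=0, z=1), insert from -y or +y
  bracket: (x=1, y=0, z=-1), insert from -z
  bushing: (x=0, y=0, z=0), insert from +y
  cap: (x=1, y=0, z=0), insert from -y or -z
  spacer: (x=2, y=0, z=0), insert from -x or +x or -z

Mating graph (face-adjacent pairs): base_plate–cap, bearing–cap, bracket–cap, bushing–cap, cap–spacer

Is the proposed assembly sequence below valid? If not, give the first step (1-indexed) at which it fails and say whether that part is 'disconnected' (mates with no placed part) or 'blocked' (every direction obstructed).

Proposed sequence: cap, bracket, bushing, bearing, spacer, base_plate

Valid

1. cap@(1, 0, 0) [-y clear] — {cap}
2. bracket@(1, 0, -1) [-z clear] — {bracket, cap}
3. bushing@(0, 0, 0) [+y clear] — {bracket, bushing, cap}
4. bearing@(1, 0, 1) [-y clear] — {bearing, bracket, bushing, cap}
5. spacer@(2, 0, 0) [+x clear] — {bearing, bracket, bushing, cap, spacer}
6. base_plate@(1, 1, 0) [-x clear] — {base_plate, bearing, bracket, bushing, cap, spacer}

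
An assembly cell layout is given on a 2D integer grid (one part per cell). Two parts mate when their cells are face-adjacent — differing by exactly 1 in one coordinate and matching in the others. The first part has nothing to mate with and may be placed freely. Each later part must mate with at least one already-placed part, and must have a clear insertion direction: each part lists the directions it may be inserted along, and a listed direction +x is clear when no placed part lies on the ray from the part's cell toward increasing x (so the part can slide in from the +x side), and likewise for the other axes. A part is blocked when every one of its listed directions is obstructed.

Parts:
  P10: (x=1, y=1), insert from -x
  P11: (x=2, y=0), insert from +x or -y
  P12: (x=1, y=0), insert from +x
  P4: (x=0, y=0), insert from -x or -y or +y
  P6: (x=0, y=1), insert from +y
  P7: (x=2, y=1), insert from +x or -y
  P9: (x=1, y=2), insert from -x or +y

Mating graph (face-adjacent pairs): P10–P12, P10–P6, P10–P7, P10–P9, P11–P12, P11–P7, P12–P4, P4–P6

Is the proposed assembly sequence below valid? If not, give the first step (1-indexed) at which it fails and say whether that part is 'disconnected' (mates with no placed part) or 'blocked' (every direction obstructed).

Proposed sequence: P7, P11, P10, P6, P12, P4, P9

Invalid at step 5 (blocked)

1. P7@(2, 1) [+x clear] — {P7}
2. P11@(2, 0) [+x clear] — {P11, P7}
3. P10@(1, 1) [-x clear] — {P10, P11, P7}
4. P6@(0, 1) [+y clear] — {P10, P11, P6, P7}
5. P12@(1, 0) — +x all obstructed ⇒ blocked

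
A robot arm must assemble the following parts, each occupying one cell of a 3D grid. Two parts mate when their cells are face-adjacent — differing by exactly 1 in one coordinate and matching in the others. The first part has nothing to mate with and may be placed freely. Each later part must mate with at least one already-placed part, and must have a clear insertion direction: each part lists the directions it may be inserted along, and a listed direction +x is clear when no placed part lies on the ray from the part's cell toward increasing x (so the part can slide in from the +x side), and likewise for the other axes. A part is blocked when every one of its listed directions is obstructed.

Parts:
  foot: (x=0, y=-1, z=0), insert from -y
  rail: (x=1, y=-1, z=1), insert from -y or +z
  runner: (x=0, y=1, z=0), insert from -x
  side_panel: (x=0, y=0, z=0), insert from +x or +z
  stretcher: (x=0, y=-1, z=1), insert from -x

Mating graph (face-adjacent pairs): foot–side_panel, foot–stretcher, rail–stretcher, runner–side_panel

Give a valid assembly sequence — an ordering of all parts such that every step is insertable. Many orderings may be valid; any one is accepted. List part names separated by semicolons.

1. stretcher@(0, -1, 1) [-x clear] — {stretcher}
2. foot@(0, -1, 0) [-y clear] — {foot, stretcher}
3. side_panel@(0, 0, 0) [+x clear] — {foot, side_panel, stretcher}
4. rail@(1, -1, 1) [-y clear] — {foot, rail, side_panel, stretcher}
5. runner@(0, 1, 0) [-x clear] — {foot, rail, runner, side_panel, stretcher}

stretcher; foot; side_panel; rail; runner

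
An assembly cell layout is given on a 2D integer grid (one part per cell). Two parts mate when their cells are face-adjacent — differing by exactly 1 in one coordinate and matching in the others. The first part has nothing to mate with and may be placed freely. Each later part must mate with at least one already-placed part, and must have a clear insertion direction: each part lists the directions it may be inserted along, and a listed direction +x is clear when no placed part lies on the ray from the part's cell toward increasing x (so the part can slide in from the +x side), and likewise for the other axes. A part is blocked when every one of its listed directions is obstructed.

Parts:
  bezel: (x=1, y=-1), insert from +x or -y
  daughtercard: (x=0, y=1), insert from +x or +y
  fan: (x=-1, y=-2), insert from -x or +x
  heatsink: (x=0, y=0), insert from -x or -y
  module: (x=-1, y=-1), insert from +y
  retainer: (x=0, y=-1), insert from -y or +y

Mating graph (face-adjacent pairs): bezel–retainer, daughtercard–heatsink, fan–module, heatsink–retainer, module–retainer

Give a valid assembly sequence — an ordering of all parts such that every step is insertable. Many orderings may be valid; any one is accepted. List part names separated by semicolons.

1. retainer@(0, -1) [-y clear] — {retainer}
2. module@(-1, -1) [+y clear] — {module, retainer}
3. fan@(-1, -2) [-x clear] — {fan, module, retainer}
4. bezel@(1, -1) [+x clear] — {bezel, fan, module, retainer}
5. heatsink@(0, 0) [-x clear] — {bezel, fan, heatsink, module, retainer}
6. daughtercard@(0, 1) [+x clear] — {bezel, daughtercard, fan, heatsink, module, retainer}

retainer; module; fan; bezel; heatsink; daughtercard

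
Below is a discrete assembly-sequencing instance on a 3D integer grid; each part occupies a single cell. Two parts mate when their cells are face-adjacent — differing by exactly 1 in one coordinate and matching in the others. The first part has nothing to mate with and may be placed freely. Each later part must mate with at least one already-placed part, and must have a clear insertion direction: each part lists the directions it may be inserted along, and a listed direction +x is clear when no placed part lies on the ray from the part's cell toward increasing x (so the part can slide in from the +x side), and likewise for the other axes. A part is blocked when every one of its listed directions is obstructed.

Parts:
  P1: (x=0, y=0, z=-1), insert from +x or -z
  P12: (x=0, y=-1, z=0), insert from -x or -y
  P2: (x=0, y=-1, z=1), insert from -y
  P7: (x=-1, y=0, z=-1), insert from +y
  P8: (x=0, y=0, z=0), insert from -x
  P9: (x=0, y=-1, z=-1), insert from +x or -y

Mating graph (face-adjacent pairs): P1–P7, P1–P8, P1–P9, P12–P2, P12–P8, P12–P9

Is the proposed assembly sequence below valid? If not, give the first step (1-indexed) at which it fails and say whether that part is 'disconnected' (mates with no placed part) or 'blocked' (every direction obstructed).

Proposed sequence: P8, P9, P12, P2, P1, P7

Invalid at step 2 (disconnected)

1. P8@(0, 0, 0) [-x clear] — {P8}
2. P9@(0, -1, -1) — no placed neighbour ⇒ disconnected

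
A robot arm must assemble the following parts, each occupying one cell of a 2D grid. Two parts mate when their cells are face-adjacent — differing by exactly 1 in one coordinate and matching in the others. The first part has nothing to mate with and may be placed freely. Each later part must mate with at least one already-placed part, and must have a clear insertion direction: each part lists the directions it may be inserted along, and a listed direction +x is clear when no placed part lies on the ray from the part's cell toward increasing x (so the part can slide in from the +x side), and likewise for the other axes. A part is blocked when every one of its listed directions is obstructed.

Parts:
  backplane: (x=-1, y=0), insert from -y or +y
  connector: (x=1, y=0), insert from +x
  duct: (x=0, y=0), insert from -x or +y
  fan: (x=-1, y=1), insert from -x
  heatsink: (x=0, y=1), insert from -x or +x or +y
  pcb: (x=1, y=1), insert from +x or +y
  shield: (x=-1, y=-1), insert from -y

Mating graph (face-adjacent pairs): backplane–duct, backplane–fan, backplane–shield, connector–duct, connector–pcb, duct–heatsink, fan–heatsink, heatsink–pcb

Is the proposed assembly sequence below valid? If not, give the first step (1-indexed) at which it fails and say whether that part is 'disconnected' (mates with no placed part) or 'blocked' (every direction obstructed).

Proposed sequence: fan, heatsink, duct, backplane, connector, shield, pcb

Valid

1. fan@(-1, 1) [-x clear] — {fan}
2. heatsink@(0, 1) [+x clear] — {fan, heatsink}
3. duct@(0, 0) [-x clear] — {duct, fan, heatsink}
4. backplane@(-1, 0) [-y clear] — {backplane, duct, fan, heatsink}
5. connector@(1, 0) [+x clear] — {backplane, connector, duct, fan, heatsink}
6. shield@(-1, -1) [-y clear] — {backplane, connector, duct, fan, heatsink, shield}
7. pcb@(1, 1) [+x clear] — {backplane, connector, duct, fan, heatsink, pcb, shield}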